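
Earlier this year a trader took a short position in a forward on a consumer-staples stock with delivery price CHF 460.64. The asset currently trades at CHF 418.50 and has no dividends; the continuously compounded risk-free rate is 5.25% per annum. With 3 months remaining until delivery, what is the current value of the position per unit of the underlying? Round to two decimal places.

Current fair forward for the remaining 3 months: F = S·e^(r·T), r = 0.0525
F = 418.50 · e^(0.0525 × 3/12) = 418.50 × 1.013212 = 424.0292
Value of long forward = (F − K)·e^(−rT) = (424.0292 − 460.64) · e^(−0.0525·3/12)
= -36.6108 × 0.986961 = -36.13
Short position value = −(long value) = CHF 36.13

CHF 36.13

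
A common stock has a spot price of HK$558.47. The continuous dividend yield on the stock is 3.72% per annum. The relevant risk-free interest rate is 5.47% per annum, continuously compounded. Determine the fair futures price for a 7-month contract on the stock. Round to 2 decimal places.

HK$564.20

F = S·e^((r − q)T) = 558.47 · e^((0.0547 − 0.0372) × 7/12)
= 558.47 · e^0.010208 = 558.47 × 1.010260
F = HK$564.20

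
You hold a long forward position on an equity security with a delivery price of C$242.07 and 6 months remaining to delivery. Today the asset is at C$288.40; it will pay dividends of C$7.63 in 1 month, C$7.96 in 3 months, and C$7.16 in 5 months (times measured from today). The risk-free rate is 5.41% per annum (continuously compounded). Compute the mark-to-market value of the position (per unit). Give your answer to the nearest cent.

PV(remaining dividends) I = 7.63·e^(−0.0541·1/12) + 7.96·e^(−0.0541·3/12) + 7.16·e^(−0.0541·5/12) = 22.4492
Current forward F = (S − I)·e^(rT) = (288.40 − 22.4492)·e^(0.0541·6/12) = 265.9508 × 1.027419 = 273.2429
Value (long) = (F − K)·e^(−rT) = (273.2429 − 242.07) × 0.973313 = 30.3410
Value = C$30.34

C$30.34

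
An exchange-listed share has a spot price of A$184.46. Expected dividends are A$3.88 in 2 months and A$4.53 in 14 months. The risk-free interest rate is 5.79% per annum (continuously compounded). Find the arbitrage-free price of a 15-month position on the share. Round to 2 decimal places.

PV(dividends) I = 3.88·e^(−0.0579·2/12) + 4.53·e^(−0.0579·14/12)
I = 3.8427 + 4.2341 = 8.0768
F = (S − I)·e^(rT) = (184.46 − 8.0768) · e^(0.0579·15/12)
= 176.3832 · e^0.072375 = 176.3832 × 1.075058 = A$189.62

A$189.62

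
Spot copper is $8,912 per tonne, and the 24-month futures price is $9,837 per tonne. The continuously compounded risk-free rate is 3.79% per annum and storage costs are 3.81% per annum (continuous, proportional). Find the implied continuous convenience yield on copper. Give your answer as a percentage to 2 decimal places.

F = S·e^((r+u−y)T) ⇒ (r+u−y) = ln(F/S)/T
ln(9837/8912) = 0.098752; /T ⇒ 0.049376
y = r + u − ln(F/S)/T = 0.0379 + 0.0381 − 0.049376 = 0.026624
y = 2.66%

2.66%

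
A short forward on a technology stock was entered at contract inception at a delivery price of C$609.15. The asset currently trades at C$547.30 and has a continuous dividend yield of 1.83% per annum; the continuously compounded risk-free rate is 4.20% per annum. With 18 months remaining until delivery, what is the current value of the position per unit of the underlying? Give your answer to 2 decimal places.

C$39.48

Current fair forward for the remaining 18 months: F = S·e^((r − q)·T), (r − q) = 0.0420 − 0.0183 = 0.0237
F = 547.30 · e^(0.0237 × 18/12) = 547.30 × 1.036189 = 567.1062
Value of long forward = (F − K)·e^(−rT) = (567.1062 − 609.15) · e^(−0.0420·18/12)
= -42.0438 × 0.938943 = -39.48
Short position value = −(long value) = C$39.48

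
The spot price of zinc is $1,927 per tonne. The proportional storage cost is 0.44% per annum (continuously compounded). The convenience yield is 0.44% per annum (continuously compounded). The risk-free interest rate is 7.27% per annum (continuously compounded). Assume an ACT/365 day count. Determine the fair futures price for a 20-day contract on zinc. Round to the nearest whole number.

$1,935 per tonne

Net carry = r + u − y = 0.0727 + 0.0044 − 0.0044 = 0.0727
F = S·e^((r+u−y)T) = 1927 · e^(0.0727 × 20/365) = 1927 · e^0.003984
= 1927 × 1.003992 = $1,935 per tonne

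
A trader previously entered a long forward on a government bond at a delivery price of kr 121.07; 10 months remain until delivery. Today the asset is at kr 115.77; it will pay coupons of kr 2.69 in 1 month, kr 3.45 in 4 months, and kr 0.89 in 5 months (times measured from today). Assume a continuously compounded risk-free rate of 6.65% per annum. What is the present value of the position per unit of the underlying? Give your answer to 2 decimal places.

-kr 5.69

PV(remaining coupons) I = 2.69·e^(−0.0665·1/12) + 3.45·e^(−0.0665·4/12) + 0.89·e^(−0.0665·5/12) = 6.9152
Current forward F = (S − I)·e^(rT) = (115.77 − 6.9152)·e^(0.0665·10/12) = 108.8548 × 1.056981 = 115.0575
Value (long) = (F − K)·e^(−rT) = (115.0575 − 121.07) × 0.946091 = -5.6884
Value = -kr 5.69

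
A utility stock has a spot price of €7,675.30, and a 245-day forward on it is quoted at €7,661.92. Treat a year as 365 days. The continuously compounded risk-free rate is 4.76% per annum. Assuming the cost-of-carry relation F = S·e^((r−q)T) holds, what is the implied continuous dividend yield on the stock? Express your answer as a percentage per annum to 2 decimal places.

From F = S·e^((r−q)T): (r − q) = ln(F/S)/T
ln(7661.92/7675.30) = ln(0.998257) = -0.001745
(r − q) = -0.001745 / (245/365) = -0.002600
q = r − ln(F/S)/T = 0.0476 + 0.002600 = 0.050200
q = 5.02%

5.02%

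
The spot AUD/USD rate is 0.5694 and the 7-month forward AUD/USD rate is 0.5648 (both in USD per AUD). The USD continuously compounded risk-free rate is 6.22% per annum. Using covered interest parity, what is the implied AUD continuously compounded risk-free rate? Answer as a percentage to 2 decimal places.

7.61%

F = S·e^((r_USD − r_AUD)T) ⇒ r_AUD = r_USD − ln(F/S)/T
ln(0.5648/0.5694) = -0.008111; /(7/12) = -0.013905
r_AUD = 0.0622 + 0.013905 = 0.076105
r_AUD = 7.61%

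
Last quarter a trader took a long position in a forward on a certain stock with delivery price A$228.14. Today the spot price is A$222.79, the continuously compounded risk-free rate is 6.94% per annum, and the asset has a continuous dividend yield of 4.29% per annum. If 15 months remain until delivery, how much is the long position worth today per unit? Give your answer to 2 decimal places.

A$1.97

Current fair forward for the remaining 15 months: F = S·e^((r − q)·T), (r − q) = 0.0694 − 0.0429 = 0.0265
F = 222.79 · e^(0.0265 × 15/12) = 222.79 × 1.033680 = 230.2936
Value of long forward = (F − K)·e^(−rT) = (230.2936 − 228.14) · e^(−0.0694·15/12)
= 2.1536 × 0.916906 = 1.97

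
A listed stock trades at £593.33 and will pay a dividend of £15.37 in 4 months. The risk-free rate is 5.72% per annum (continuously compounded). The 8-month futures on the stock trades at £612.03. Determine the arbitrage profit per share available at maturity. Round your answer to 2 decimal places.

PV(dividends) I = 15.37·e^(−0.0572·4/12) = 15.0797
Fair futures F* = (S − I)·e^(rT) = (593.33 − 15.0797)·e^0.038133 = 578.2503 × 1.038869 = 600.7263
Market £612.03 > fair 600.7263: forward overpriced → cash-and-carry (borrow at r, buy the stock and collect the dividends, short the forward).
Profit at T = |F_mkt − F*| = |612.03 − 600.7263| = £11.30 per share

£11.30 per share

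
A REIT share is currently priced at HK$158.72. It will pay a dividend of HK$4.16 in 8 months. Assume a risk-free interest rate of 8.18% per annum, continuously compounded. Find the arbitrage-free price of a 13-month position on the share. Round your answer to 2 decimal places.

PV(dividends) I = 4.16·e^(−0.0818·8/12)
I = 3.9392
F = (S − I)·e^(rT) = (158.72 − 3.9392) · e^(0.0818·13/12)
= 154.7808 · e^0.088617 = 154.7808 × 1.092662 = HK$169.12

HK$169.12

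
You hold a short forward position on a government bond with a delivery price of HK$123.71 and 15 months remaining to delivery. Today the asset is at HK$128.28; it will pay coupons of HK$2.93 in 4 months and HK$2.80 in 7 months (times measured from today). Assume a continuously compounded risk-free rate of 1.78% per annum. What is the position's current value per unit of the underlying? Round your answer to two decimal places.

-HK$1.61

PV(remaining coupons) I = 2.93·e^(−0.0178·4/12) + 2.80·e^(−0.0178·7/12) = 5.6837
Current forward F = (S − I)·e^(rT) = (128.28 − 5.6837)·e^(0.0178·15/12) = 122.5963 × 1.022499 = 125.3546
Value (long) = (F − K)·e^(−rT) = (125.3546 − 123.71) × 0.977996 = 1.6084
Short position value = −(long value) = -HK$1.61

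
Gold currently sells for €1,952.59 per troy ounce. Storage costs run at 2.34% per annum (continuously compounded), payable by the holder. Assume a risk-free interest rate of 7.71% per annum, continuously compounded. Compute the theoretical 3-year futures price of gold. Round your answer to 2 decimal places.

Net carry = r + u − y = 0.0771 + 0.0234 − 0.0000 = 0.1005
F = S·e^((r+u−y)T) = 1952.59 · e^(0.1005 × 3) = 1952.59 · e^0.30150000
= 1952.59 × 1.35188512 = €2,639.68 per troy ounce

€2,639.68 per troy ounce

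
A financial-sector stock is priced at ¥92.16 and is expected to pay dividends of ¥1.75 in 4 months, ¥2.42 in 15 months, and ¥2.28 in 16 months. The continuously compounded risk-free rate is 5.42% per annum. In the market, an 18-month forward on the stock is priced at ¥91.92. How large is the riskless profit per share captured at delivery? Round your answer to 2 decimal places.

¥1.43 per share

PV(dividends) I = 1.75·e^(−0.0542·4/12) + 2.42·e^(−0.0542·15/12) + 2.28·e^(−0.0542·16/12) = 6.1012
Fair forward F* = (S − I)·e^(rT) = (92.16 − 6.1012)·e^0.081300 = 86.0588 × 1.084696 = 93.3476
Market ¥91.92 < fair 93.3476: forward underpriced → reverse cash-and-carry (short the stock, invest proceeds at r, pay the dividends, go long the forward).
Profit at T = |F_mkt − F*| = |91.92 − 93.3476| = ¥1.43 per share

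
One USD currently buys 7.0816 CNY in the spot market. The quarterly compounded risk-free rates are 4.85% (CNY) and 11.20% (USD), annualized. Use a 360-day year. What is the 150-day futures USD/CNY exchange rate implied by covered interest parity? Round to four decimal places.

By covered interest parity, F = S · (1+r_CNY/4)^(4T) / (1+r_USD/4)^(4T)
= 7.0816 × 1.020290 / 1.047101 = 7.0816 × 0.974395
F = 6.9003 CNY per USD

6.9003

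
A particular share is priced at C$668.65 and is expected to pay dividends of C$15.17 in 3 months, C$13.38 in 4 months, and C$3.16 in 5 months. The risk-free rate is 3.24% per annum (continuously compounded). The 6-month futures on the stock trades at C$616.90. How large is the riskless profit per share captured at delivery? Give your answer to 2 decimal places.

PV(dividends) I = 15.17·e^(−0.0324·3/12) + 13.38·e^(−0.0324·4/12) + 3.16·e^(−0.0324·5/12) = 31.4015
Fair futures F* = (S − I)·e^(rT) = (668.65 − 31.4015)·e^0.016200 = 637.2485 × 1.016332 = 647.6560
Market C$616.90 < fair 647.6560: forward underpriced → reverse cash-and-carry (short the stock, invest proceeds at r, pay the dividends, go long the forward).
Profit at T = |F_mkt − F*| = |616.90 − 647.6560| = C$30.76 per share

C$30.76 per share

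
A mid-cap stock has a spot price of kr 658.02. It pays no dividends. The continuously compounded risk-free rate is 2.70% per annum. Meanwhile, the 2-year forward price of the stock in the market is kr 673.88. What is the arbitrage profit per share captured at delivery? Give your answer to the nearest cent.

kr 20.65 per share

Fair forward: F* = S·e^(carry·T), with carry = r = 0.0270
F* = 658.02 · e^(0.0270 × 2) = 658.02 · e^0.054000 = 658.02 × 1.055485 = kr 694.5302
Market kr 673.88 < fair kr 694.5302: forward underpriced → reverse cash-and-carry (short spot, go long the forward).
At maturity, profit = |F_mkt − F*| = |673.88 − 694.5302| = kr 20.65 per share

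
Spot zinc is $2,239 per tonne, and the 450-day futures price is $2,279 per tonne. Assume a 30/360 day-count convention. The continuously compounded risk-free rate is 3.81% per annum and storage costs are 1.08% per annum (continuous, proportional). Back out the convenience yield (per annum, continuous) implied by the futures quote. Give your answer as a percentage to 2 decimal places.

3.47%

F = S·e^((r+u−y)T) ⇒ (r+u−y) = ln(F/S)/T
ln(2279/2239) = 0.017707; /T ⇒ 0.014166
y = r + u − ln(F/S)/T = 0.0381 + 0.0108 − 0.014166 = 0.034734
y = 3.47%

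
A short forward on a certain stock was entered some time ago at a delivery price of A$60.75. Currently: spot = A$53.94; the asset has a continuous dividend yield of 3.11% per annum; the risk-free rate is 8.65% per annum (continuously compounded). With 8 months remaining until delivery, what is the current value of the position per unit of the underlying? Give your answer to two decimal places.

Current fair forward for the remaining 8 months: F = S·e^((r − q)·T), (r − q) = 0.0865 − 0.0311 = 0.0554
F = 53.94 · e^(0.0554 × 8/12) = 53.94 × 1.037624 = 55.9694
Value of long forward = (F − K)·e^(−rT) = (55.9694 − 60.75) · e^(−0.0865·8/12)
= -4.7806 × 0.943965 = -4.51
Short position value = −(long value) = A$4.51

A$4.51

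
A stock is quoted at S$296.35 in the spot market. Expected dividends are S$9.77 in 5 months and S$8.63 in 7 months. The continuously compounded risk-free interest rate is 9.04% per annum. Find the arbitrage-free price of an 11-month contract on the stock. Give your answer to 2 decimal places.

S$302.84

PV(dividends) I = 9.77·e^(−0.0904·5/12) + 8.63·e^(−0.0904·7/12)
I = 9.4088 + 8.1867 = 17.5955
F = (S − I)·e^(rT) = (296.35 − 17.5955) · e^(0.0904·11/12)
= 278.7545 · e^0.082867 = 278.7545 × 1.086397 = S$302.84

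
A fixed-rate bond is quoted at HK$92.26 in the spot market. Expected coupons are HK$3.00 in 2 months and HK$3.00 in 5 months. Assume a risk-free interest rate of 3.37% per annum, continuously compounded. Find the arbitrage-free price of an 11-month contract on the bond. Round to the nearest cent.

PV(coupons) I = 3.00·e^(−0.0337·2/12) + 3.00·e^(−0.0337·5/12)
I = 2.9832 + 2.9582 = 5.9414
F = (S − I)·e^(rT) = (92.26 − 5.9414) · e^(0.0337·11/12)
= 86.3186 · e^0.030892 = 86.3186 × 1.031374 = HK$89.03

HK$89.03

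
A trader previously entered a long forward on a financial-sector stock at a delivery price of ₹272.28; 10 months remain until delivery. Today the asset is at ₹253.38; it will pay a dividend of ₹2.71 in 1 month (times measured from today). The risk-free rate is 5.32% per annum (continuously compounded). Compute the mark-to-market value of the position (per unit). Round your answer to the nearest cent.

-₹9.79

PV(remaining dividends) I = 2.71·e^(−0.0532·1/12) = 2.6980
Current forward F = (S − I)·e^(rT) = (253.38 − 2.6980)·e^(0.0532·10/12) = 250.6820 × 1.045331 = 262.0457
Value (long) = (F − K)·e^(−rT) = (262.0457 − 272.28) × 0.956635 = -9.7905
Value = -₹9.79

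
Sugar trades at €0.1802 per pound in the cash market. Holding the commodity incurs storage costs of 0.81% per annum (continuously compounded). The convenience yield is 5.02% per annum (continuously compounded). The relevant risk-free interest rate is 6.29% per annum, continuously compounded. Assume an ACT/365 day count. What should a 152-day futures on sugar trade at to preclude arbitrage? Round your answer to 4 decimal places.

Net carry = r + u − y = 0.0629 + 0.0081 − 0.0502 = 0.0208
F = S·e^((r+u−y)T) = 0.1802 · e^(0.0208 × 152/365) = 0.1802 · e^0.008662
= 0.1802 × 1.008700 = €0.1818 per pound

€0.1818 per pound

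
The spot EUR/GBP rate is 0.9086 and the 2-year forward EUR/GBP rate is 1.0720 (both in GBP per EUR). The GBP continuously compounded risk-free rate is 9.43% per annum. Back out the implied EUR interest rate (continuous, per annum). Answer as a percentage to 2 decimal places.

F = S·e^((r_GBP − r_EUR)T) ⇒ r_EUR = r_GBP − ln(F/S)/T
ln(1.0720/0.9086) = 0.165376; /(2) = 0.082688
r_EUR = 0.0943 − 0.082688 = 0.011612
r_EUR = 1.16%

1.16%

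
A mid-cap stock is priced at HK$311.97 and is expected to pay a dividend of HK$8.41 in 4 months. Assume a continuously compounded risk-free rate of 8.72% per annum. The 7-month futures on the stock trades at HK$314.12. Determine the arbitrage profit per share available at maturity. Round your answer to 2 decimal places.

PV(dividends) I = 8.41·e^(−0.0872·4/12) = 8.1691
Fair futures F* = (S − I)·e^(rT) = (311.97 − 8.1691)·e^0.050867 = 303.8009 × 1.052183 = 319.6541
Market HK$314.12 < fair 319.6541: forward underpriced → reverse cash-and-carry (short the stock, invest proceeds at r, pay the dividends, go long the forward).
Profit at T = |F_mkt − F*| = |314.12 − 319.6541| = HK$5.53 per share

HK$5.53 per share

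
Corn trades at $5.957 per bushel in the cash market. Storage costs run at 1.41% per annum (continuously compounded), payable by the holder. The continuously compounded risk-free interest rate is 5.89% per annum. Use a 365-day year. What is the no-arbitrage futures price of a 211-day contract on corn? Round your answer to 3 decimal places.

Net carry = r + u − y = 0.0589 + 0.0141 − 0.0000 = 0.0730
F = S·e^((r+u−y)T) = 5.957 · e^(0.0730 × 211/365) = 5.957 · e^0.042200
= 5.957 × 1.043103 = $6.214 per bushel

$6.214 per bushel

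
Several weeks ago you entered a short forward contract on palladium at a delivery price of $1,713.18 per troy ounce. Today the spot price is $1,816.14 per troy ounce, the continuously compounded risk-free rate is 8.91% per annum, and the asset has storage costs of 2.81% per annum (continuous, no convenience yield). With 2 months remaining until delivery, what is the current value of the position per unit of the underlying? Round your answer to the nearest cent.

Current fair forward for the remaining 2 months: F = S·e^((r + u)·T), (r + u) = 0.0891 + 0.0281 = 0.1172
F = 1816.14 · e^(0.1172 × 2/12) = 1816.14 × 1.01972536 = 1851.9640
Value of long forward = (F − K)·e^(−rT) = (1851.9640 − 1713.18) · e^(−0.0891·2/12)
= 138.7840 × 0.98525972 = 136.74
Short position value = −(long value) = -$136.74

-$136.74 per troy ounce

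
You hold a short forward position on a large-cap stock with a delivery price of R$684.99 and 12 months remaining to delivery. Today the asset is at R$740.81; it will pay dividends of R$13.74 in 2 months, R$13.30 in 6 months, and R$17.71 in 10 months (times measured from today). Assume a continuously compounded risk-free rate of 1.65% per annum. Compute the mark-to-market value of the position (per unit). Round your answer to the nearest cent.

-R$22.67

PV(remaining dividends) I = 13.74·e^(−0.0165·2/12) + 13.30·e^(−0.0165·6/12) + 17.71·e^(−0.0165·10/12) = 44.3611
Current forward F = (S − I)·e^(rT) = (740.81 − 44.3611)·e^(0.0165·12/12) = 696.4489 × 1.016637 = 708.0357
Value (long) = (F − K)·e^(−rT) = (708.0357 − 684.99) × 0.983635 = 22.6686
Short position value = −(long value) = -R$22.67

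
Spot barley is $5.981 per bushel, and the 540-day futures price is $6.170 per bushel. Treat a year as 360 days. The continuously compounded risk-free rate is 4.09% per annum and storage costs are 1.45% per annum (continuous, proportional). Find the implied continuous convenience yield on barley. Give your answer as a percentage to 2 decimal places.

3.47%

F = S·e^((r+u−y)T) ⇒ (r+u−y) = ln(F/S)/T
ln(6.170/5.981) = 0.031111; /T ⇒ 0.020741
y = r + u − ln(F/S)/T = 0.0409 + 0.0145 − 0.020741 = 0.034659
y = 3.47%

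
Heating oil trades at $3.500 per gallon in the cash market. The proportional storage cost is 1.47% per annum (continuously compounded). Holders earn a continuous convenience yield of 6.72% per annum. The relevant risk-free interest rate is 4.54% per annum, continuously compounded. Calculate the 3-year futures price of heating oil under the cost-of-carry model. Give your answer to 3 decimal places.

$3.426 per gallon

Net carry = r + u − y = 0.0454 + 0.0147 − 0.0672 = -0.0071
F = S·e^((r+u−y)T) = 3.500 · e^(-0.0071 × 3) = 3.500 · e^-0.021300
= 3.500 × 0.978925 = $3.426 per gallon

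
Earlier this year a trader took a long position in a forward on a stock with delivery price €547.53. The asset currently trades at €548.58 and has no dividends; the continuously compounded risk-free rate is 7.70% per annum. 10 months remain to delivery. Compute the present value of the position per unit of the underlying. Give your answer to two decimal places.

Current fair forward for the remaining 10 months: F = S·e^(r·T), r = 0.0770
F = 548.58 · e^(0.0770 × 10/12) = 548.58 × 1.066270 = 584.9344
Value of long forward = (F − K)·e^(−rT) = (584.9344 − 547.53) · e^(−0.0770·10/12)
= 37.4044 × 0.937849 = 35.08

€35.08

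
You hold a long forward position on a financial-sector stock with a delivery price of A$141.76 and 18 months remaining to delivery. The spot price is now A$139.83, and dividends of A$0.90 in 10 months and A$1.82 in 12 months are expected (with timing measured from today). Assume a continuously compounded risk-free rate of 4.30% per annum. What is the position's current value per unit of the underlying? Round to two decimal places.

PV(remaining dividends) I = 0.90·e^(−0.0430·10/12) + 1.82·e^(−0.0430·12/12) = 2.6117
Current forward F = (S − I)·e^(rT) = (139.83 − 2.6117)·e^(0.0430·18/12) = 137.2183 × 1.066626 = 146.3606
Value (long) = (F − K)·e^(−rT) = (146.3606 − 141.76) × 0.937536 = 4.3132
Value = A$4.31

A$4.31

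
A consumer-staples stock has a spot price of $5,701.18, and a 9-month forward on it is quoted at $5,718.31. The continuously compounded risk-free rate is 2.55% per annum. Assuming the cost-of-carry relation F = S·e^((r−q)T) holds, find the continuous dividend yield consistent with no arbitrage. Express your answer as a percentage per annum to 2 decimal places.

2.15%

From F = S·e^((r−q)T): (r − q) = ln(F/S)/T
ln(5718.31/5701.18) = ln(1.003005) = 0.003000
(r − q) = 0.003000 / (9/12) = 0.004000
q = r − ln(F/S)/T = 0.0255 − 0.004000 = 0.021500
q = 2.15%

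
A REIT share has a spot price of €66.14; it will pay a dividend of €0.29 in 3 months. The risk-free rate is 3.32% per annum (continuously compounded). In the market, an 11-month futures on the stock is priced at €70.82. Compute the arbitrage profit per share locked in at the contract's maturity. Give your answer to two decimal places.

€2.93 per share

PV(dividends) I = 0.29·e^(−0.0332·3/12) = 0.2876
Fair futures F* = (S − I)·e^(rT) = (66.14 − 0.2876)·e^0.030433 = 65.8524 × 1.030901 = 67.8873
Market €70.82 > fair 67.8873: forward overpriced → cash-and-carry (borrow at r, buy the stock and collect the dividends, short the forward).
Profit at T = |F_mkt − F*| = |70.82 − 67.8873| = €2.93 per share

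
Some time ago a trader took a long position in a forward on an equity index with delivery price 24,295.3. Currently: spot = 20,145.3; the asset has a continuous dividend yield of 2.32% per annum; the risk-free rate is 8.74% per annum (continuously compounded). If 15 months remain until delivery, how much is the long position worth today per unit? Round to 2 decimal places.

-2211.41

Current fair forward for the remaining 15 months: F = S·e^((r − q)·T), (r − q) = 0.0874 − 0.0232 = 0.0642
F = 20145.3 · e^(0.0642 × 15/12) = 20145.3 × 1.08355792 = 21828.5994
Value of long forward = (F − K)·e^(−rT) = (21828.5994 − 24295.3) · e^(−0.0874·15/12)
= -2466.7006 × 0.89650626 = -2211.41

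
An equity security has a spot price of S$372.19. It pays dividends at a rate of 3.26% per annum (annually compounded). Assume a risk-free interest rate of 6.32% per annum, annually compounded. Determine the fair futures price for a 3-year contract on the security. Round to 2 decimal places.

F = S · (1+r)^T / (1+q)^T
= 372.19 × 1.201835 / 1.101023 = 372.19 × 1.091562
F = S$406.27

S$406.27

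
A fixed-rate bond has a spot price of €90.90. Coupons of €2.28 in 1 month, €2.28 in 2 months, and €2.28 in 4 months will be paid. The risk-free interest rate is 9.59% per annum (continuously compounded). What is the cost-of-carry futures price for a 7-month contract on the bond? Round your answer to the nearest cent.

€89.03

PV(coupons) I = 2.28·e^(−0.0959·1/12) + 2.28·e^(−0.0959·2/12) + 2.28·e^(−0.0959·4/12)
I = 2.2619 + 2.2438 + 2.2083 = 6.7140
F = (S − I)·e^(rT) = (90.90 − 6.7140) · e^(0.0959·7/12)
= 84.1860 · e^0.055942 = 84.1860 × 1.057536 = €89.03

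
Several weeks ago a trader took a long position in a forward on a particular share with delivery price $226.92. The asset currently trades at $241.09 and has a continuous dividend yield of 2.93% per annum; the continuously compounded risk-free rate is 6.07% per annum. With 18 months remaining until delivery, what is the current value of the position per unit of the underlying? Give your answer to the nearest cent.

$23.55

Current fair forward for the remaining 18 months: F = S·e^((r − q)·T), (r − q) = 0.0607 − 0.0293 = 0.0314
F = 241.09 · e^(0.0314 × 18/12) = 241.09 × 1.048227 = 252.7170
Value of long forward = (F − K)·e^(−rT) = (252.7170 − 226.92) · e^(−0.0607·18/12)
= 25.7970 × 0.912972 = 23.55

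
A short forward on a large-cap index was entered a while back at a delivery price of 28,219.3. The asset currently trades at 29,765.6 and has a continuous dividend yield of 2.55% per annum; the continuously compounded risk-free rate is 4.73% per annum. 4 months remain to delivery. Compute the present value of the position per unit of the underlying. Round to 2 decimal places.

Current fair forward for the remaining 4 months: F = S·e^((r − q)·T), (r − q) = 0.0473 − 0.0255 = 0.0218
F = 29765.6 · e^(0.0218 × 4/12) = 29765.6 × 1.00729313 = 29982.6844
Value of long forward = (F − K)·e^(−rT) = (29982.6844 − 28219.3) · e^(−0.0473·4/12)
= 1763.3844 × 0.98435698 = 1735.80
Short position value = −(long value) = -1735.80

-1735.80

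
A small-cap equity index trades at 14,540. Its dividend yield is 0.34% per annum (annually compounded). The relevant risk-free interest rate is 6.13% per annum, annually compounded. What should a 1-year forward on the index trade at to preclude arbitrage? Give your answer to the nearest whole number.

F = S · (1+r)^T / (1+q)^T
= 14540 × 1.061300 / 1.003400 = 14540 × 1.057704
F = 15,379

15,379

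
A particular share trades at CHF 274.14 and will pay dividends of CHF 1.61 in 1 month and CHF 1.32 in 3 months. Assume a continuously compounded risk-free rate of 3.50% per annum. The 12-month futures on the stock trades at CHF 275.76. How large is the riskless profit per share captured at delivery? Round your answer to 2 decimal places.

PV(dividends) I = 1.61·e^(−0.0350·1/12) + 1.32·e^(−0.0350·3/12) = 2.9138
Fair futures F* = (S − I)·e^(rT) = (274.14 − 2.9138)·e^0.035000 = 271.2262 × 1.035620 = 280.8873
Market CHF 275.76 < fair 280.8873: forward underpriced → reverse cash-and-carry (short the stock, invest proceeds at r, pay the dividends, go long the forward).
Profit at T = |F_mkt − F*| = |275.76 − 280.8873| = CHF 5.13 per share

CHF 5.13 per share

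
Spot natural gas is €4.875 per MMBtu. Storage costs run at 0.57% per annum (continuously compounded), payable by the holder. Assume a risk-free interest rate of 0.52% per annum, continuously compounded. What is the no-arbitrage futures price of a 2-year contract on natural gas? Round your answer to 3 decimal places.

Net carry = r + u − y = 0.0052 + 0.0057 − 0.0000 = 0.0109
F = S·e^((r+u−y)T) = 4.875 · e^(0.0109 × 2) = 4.875 · e^0.021800
= 4.875 × 1.022039 = €4.982 per MMBtu

€4.982 per MMBtu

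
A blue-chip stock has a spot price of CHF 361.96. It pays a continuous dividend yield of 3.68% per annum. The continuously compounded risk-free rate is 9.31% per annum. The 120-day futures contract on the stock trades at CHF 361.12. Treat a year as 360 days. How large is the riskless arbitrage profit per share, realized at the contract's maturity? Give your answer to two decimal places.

CHF 7.70 per share

Fair futures: F* = S·e^(carry·T), with carry = (r − q) = 0.0931 − 0.0368 = 0.0563
F* = 361.96 · e^(0.0563 × 120/360) = 361.96 · e^0.018767 = 361.96 × 1.018944 = CHF 368.8170
Market CHF 361.12 < fair CHF 368.8170: forward underpriced → reverse cash-and-carry (short spot, go long the forward).
At maturity, profit = |F_mkt − F*| = |361.12 − 368.8170| = CHF 7.70 per share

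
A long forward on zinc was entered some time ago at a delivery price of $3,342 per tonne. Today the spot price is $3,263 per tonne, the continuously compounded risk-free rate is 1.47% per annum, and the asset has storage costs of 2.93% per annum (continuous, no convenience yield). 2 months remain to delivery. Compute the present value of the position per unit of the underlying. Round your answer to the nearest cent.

Current fair forward for the remaining 2 months: F = S·e^((r + u)·T), (r + u) = 0.0147 + 0.0293 = 0.0440
F = 3263 · e^(0.0440 × 2/12) = 3263 × 1.00736029 = 3287.0166
Value of long forward = (F − K)·e^(−rT) = (3287.0166 − 3342) · e^(−0.0147·2/12)
= -54.9834 × 0.99755300 = -54.85

-$54.85 per tonne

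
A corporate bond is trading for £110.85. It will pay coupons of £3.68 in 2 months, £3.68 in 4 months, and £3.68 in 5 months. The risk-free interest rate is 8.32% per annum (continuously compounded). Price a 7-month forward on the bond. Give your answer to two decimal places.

£105.06

PV(coupons) I = 3.68·e^(−0.0832·2/12) + 3.68·e^(−0.0832·4/12) + 3.68·e^(−0.0832·5/12)
I = 3.6293 + 3.5793 + 3.5546 = 10.7632
F = (S − I)·e^(rT) = (110.85 − 10.7632) · e^(0.0832·7/12)
= 100.0868 · e^0.048533 = 100.0868 × 1.049730 = £105.06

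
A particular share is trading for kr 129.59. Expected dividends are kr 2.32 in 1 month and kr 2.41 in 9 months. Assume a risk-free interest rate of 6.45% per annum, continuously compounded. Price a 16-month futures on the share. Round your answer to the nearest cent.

kr 136.21

PV(dividends) I = 2.32·e^(−0.0645·1/12) + 2.41·e^(−0.0645·9/12)
I = 2.3076 + 2.2962 = 4.6038
F = (S − I)·e^(rT) = (129.59 − 4.6038) · e^(0.0645·16/12)
= 124.9862 · e^0.086000 = 124.9862 × 1.089806 = kr 136.21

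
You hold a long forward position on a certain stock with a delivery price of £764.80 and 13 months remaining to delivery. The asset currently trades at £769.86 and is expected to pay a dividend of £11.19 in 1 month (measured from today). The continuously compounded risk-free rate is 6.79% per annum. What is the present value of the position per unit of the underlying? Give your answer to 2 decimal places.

PV(remaining dividends) I = 11.19·e^(−0.0679·1/12) = 11.1269
Current forward F = (S − I)·e^(rT) = (769.86 − 11.1269)·e^(0.0679·13/12) = 758.7331 × 1.076331 = 816.6480
Value (long) = (F − K)·e^(−rT) = (816.6480 − 764.80) × 0.929082 = 48.1710
Value = £48.17

£48.17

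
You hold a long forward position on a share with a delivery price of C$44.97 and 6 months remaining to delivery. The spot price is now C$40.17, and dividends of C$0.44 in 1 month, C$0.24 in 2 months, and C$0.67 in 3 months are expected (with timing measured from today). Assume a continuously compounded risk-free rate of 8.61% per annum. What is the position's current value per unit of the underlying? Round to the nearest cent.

-C$4.23

PV(remaining dividends) I = 0.44·e^(−0.0861·1/12) + 0.24·e^(−0.0861·2/12) + 0.67·e^(−0.0861·3/12) = 1.3292
Current forward F = (S − I)·e^(rT) = (40.17 − 1.3292)·e^(0.0861·6/12) = 38.8408 × 1.043990 = 40.5494
Value (long) = (F − K)·e^(−rT) = (40.5494 − 44.97) × 0.957863 = -4.2343
Value = -C$4.23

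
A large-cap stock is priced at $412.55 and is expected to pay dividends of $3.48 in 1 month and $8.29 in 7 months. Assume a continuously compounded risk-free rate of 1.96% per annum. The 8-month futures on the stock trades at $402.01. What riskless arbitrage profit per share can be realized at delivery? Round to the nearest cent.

$4.14 per share

PV(dividends) I = 3.48·e^(−0.0196·1/12) + 8.29·e^(−0.0196·7/12) = 11.6701
Fair futures F* = (S − I)·e^(rT) = (412.55 − 11.6701)·e^0.013067 = 400.8799 × 1.013153 = 406.1527
Market $402.01 < fair 406.1527: forward underpriced → reverse cash-and-carry (short the stock, invest proceeds at r, pay the dividends, go long the forward).
Profit at T = |F_mkt − F*| = |402.01 − 406.1527| = $4.14 per share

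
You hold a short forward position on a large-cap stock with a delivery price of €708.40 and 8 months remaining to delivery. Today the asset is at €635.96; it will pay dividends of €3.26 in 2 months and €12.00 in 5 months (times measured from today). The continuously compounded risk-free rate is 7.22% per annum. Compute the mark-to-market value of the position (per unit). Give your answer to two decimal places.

€54.02

PV(remaining dividends) I = 3.26·e^(−0.0722·2/12) + 12.00·e^(−0.0722·5/12) = 14.8654
Current forward F = (S − I)·e^(rT) = (635.96 − 14.8654)·e^(0.0722·8/12) = 621.0946 × 1.049311 = 651.7214
Value (long) = (F − K)·e^(−rT) = (651.7214 − 708.40) × 0.953007 = -54.0151
Short position value = −(long value) = €54.02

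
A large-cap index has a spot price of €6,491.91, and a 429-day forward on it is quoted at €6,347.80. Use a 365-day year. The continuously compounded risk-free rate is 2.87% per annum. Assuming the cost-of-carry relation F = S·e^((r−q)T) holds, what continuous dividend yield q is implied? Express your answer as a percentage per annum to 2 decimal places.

From F = S·e^((r−q)T): (r − q) = ln(F/S)/T
ln(6347.80/6491.91) = ln(0.977802) = -0.022448
(r − q) = -0.022448 / (429/365) = -0.019099
q = r − ln(F/S)/T = 0.0287 + 0.019099 = 0.047799
q = 4.78%

4.78%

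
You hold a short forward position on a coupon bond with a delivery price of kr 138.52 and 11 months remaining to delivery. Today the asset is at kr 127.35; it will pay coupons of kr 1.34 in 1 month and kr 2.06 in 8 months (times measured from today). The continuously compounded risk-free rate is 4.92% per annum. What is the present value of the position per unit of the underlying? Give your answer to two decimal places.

PV(remaining coupons) I = 1.34·e^(−0.0492·1/12) + 2.06·e^(−0.0492·8/12) = 3.3280
Current forward F = (S − I)·e^(rT) = (127.35 − 3.3280)·e^(0.0492·11/12) = 124.0220 × 1.046132 = 129.7434
Value (long) = (F − K)·e^(−rT) = (129.7434 − 138.52) × 0.955902 = -8.3896
Short position value = −(long value) = kr 8.39

kr 8.39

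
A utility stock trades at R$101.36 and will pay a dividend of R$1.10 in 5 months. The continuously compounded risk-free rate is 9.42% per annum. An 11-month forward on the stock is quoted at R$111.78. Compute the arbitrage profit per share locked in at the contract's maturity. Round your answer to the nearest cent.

R$2.43 per share

PV(dividends) I = 1.10·e^(−0.0942·5/12) = 1.0577
Fair forward F* = (S − I)·e^(rT) = (101.36 − 1.0577)·e^0.086350 = 100.3023 × 1.090188 = 109.3484
Market R$111.78 > fair 109.3484: forward overpriced → cash-and-carry (borrow at r, buy the stock and collect the dividends, short the forward).
Profit at T = |F_mkt − F*| = |111.78 − 109.3484| = R$2.43 per share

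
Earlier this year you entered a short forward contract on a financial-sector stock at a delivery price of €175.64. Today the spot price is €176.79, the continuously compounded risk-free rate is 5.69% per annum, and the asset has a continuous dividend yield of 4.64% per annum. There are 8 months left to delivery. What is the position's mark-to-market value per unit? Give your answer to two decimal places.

-€2.30

Current fair forward for the remaining 8 months: F = S·e^((r − q)·T), (r − q) = 0.0569 − 0.0464 = 0.0105
F = 176.79 · e^(0.0105 × 8/12) = 176.79 × 1.007025 = 178.0319
Value of long forward = (F − K)·e^(−rT) = (178.0319 − 175.64) · e^(−0.0569·8/12)
= 2.3919 × 0.962777 = 2.30
Short position value = −(long value) = -€2.30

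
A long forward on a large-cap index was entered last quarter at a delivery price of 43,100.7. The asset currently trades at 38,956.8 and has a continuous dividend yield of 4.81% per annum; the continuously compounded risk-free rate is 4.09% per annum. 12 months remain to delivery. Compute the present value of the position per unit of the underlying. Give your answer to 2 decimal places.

Current fair forward for the remaining 12 months: F = S·e^((r − q)·T), (r − q) = 0.0409 − 0.0481 = -0.0072
F = 38956.8 · e^(-0.0072 × 12/12) = 38956.8 × 0.99282586 = 38677.3185
Value of long forward = (F − K)·e^(−rT) = (38677.3185 − 43100.7) · e^(−0.0409·12/12)
= -4423.3815 × 0.95992512 = -4246.12

-4246.12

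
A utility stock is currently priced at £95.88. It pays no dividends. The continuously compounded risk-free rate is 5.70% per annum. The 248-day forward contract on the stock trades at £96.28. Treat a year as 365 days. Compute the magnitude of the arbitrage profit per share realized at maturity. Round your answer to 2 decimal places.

£3.39 per share

Fair forward: F* = S·e^(carry·T), with carry = r = 0.0570
F* = 95.88 · e^(0.0570 × 248/365) = 95.88 · e^0.038729 = 95.88 × 1.039489 = £99.6662
Market £96.28 < fair £99.6662: forward underpriced → reverse cash-and-carry (short spot, go long the forward).
At maturity, profit = |F_mkt − F*| = |96.28 − 99.6662| = £3.39 per share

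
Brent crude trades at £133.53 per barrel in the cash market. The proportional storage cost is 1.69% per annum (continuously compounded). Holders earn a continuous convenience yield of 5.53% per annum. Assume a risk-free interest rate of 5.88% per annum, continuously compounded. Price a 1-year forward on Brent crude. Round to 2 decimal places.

£136.28 per barrel

Net carry = r + u − y = 0.0588 + 0.0169 − 0.0553 = 0.0204
F = S·e^((r+u−y)T) = 133.53 · e^(0.0204 × 12/12) = 133.53 · e^0.020400
= 133.53 × 1.020610 = £136.28 per barrel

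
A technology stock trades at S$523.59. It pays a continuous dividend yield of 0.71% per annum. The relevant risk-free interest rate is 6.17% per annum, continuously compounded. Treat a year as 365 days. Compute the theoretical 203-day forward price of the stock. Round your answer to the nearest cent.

S$539.73

F = S·e^((r − q)T) = 523.59 · e^((0.0617 − 0.0071) × 203/365)
= 523.59 · e^0.030367 = 523.59 × 1.030833
F = S$539.73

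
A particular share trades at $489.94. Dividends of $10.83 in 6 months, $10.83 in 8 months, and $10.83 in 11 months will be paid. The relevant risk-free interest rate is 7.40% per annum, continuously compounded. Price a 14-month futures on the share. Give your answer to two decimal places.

PV(dividends) I = 10.83·e^(−0.0740·6/12) + 10.83·e^(−0.0740·8/12) + 10.83·e^(−0.0740·11/12)
I = 10.4366 + 10.3087 + 10.1197 = 30.8650
F = (S − I)·e^(rT) = (489.94 − 30.8650) · e^(0.0740·14/12)
= 459.0750 · e^0.086333 = 459.0750 × 1.090169 = $500.47

$500.47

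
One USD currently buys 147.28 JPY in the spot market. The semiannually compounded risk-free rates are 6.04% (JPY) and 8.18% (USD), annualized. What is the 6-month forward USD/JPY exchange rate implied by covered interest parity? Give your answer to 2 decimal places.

145.77

By covered interest parity, F = S · (1+r_JPY/2)^(2T) / (1+r_USD/2)^(2T)
= 147.28 × 1.030200 / 1.040900 = 147.28 × 0.989720
F = 145.77 JPY per USD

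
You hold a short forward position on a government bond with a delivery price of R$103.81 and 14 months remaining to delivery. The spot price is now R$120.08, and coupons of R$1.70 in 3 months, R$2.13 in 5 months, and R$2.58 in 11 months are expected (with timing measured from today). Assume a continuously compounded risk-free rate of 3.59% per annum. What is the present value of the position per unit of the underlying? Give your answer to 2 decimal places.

-R$14.25

PV(remaining coupons) I = 1.70·e^(−0.0359·3/12) + 2.13·e^(−0.0359·5/12) + 2.58·e^(−0.0359·11/12) = 6.2797
Current forward F = (S − I)·e^(rT) = (120.08 − 6.2797)·e^(0.0359·14/12) = 113.8003 × 1.042773 = 118.6679
Value (long) = (F − K)·e^(−rT) = (118.6679 − 103.81) × 0.958982 = 14.2485
Short position value = −(long value) = -R$14.25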